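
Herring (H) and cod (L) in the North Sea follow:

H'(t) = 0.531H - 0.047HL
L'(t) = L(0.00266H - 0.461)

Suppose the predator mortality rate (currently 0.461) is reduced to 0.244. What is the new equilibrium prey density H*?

H* ≈ 91.7

At the interior fixed point, setting dL/dt = 0 with L > 0 fixes H* = (predator death rate)/(HL coefficient) — independent of the other coefficients.
With the change, H* = 0.244/0.00266 = 91.7; it falls from 173.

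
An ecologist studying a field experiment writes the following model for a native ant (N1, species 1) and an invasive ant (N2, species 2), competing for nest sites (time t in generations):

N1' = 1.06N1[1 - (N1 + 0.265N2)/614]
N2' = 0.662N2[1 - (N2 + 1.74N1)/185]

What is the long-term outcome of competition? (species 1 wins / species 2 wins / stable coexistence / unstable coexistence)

Compare the nullcline intercepts: K1/α12 = 614/0.265 = 2320 > K2 = 185; K2/α21 = 185/1.74 = 106 < K1 = 614.
Since the inequalities point opposite ways, species 1 can invade but species 2 cannot.

species 1 excludes species 2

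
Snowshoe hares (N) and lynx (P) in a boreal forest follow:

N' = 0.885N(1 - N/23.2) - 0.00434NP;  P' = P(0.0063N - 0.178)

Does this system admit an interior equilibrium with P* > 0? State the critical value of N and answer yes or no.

The predator equation gives dP/dt > 0 only when N > 0.178/0.0063 = 28.3.
Without the predator, N → K = 23.2. Since 23.2 < 28.3, the predator cannot invade.

Threshold N = 28.3; K < 28.3, so no, the predator goes extinct.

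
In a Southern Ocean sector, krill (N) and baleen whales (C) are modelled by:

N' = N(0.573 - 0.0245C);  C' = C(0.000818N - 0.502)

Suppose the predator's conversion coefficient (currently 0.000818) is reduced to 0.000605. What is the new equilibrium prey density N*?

At the interior fixed point, setting dC/dt = 0 with C > 0 fixes N* = (predator death rate)/(NC coefficient) — independent of the other coefficients.
With the change, N* = 0.502/0.000605 = 830; it rises from 614.

N* ≈ 830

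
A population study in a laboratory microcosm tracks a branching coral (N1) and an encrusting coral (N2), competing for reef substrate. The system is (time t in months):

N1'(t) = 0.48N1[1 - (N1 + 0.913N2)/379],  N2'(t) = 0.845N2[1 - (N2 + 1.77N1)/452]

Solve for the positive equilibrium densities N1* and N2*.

Setting both brackets to zero gives the nullclines N1 + 0.913N2 = 379 and 1.77N1 + N2 = 452.
Substituting N2 = 452 - 1.77N1 into the first: N1(1 - 0.913·1.77) = 379 - 0.913·452.
So N1* = -33.7/-0.616 = 54.7, and then N2* = 452 - 1.77·54.7 = 355.

N1* ≈ 54.7, N2* ≈ 355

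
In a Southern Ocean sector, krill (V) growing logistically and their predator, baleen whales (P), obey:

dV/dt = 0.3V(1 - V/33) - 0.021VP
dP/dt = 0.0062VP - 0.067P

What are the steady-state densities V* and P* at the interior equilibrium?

V* ≈ 10.8, P* ≈ 9.61

From dP/dt = 0 with P > 0: 0.0062V* = 0.067, so V* = 10.8.
Substitute into dV/dt = 0: 0.3(1 - 10.8/33) = 0.021P*.
The bracket is 0.673, giving P* = 0.202/0.021 = 9.61.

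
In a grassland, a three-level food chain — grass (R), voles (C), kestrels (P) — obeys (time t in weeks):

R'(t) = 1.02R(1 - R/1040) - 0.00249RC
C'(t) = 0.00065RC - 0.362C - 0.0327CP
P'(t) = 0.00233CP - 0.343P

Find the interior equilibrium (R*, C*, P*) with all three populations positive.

R* ≈ 666, C* ≈ 147, P* ≈ 2.17

From dP/dt = 0: 0.00233C* = 0.343, so C* = 147.
From dR/dt = 0: 1.02(1 - R*/1040) = 0.00249·147, giving R* = 1040·(1 - 0.359) = 666.
From dC/dt = 0: 0.00065·666 - 0.362 = 0.0327P*, so P* = 0.0711/0.0327 = 2.17.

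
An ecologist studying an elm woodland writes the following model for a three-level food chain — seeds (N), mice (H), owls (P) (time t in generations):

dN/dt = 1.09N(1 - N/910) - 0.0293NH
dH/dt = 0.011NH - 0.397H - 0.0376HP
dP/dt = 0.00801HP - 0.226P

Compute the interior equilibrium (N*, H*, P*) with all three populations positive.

From dP/dt = 0: 0.00801H* = 0.226, so H* = 28.2.
From dN/dt = 0: 1.09(1 - N*/910) = 0.0293·28.2, giving N* = 910·(1 - 0.758) = 220.
From dH/dt = 0: 0.011·220 - 0.397 = 0.0376P*, so P* = 2.02/0.0376 = 53.8.

N* ≈ 220, H* ≈ 28.2, P* ≈ 53.8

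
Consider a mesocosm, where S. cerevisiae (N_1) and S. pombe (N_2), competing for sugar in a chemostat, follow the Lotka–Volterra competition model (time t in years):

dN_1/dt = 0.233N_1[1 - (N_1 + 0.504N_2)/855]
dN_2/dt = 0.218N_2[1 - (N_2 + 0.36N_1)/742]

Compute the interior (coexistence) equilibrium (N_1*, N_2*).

N_1* ≈ 588, N_2* ≈ 530

Setting both brackets to zero gives the nullclines N_1 + 0.504N_2 = 855 and 0.36N_1 + N_2 = 742.
Substituting N_2 = 742 - 0.36N_1 into the first: N_1(1 - 0.504·0.36) = 855 - 0.504·742.
So N_1* = 481/0.819 = 588, and then N_2* = 742 - 0.36·588 = 530.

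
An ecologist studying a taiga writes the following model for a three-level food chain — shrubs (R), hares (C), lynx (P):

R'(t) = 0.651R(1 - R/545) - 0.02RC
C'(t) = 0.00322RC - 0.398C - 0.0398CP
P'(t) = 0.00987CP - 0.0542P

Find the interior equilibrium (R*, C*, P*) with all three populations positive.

R* ≈ 453, C* ≈ 5.49, P* ≈ 26.7

From dP/dt = 0: 0.00987C* = 0.0542, so C* = 5.49.
From dR/dt = 0: 0.651(1 - R*/545) = 0.02·5.49, giving R* = 545·(1 - 0.169) = 453.
From dC/dt = 0: 0.00322·453 - 0.398 = 0.0398P*, so P* = 1.06/0.0398 = 26.7.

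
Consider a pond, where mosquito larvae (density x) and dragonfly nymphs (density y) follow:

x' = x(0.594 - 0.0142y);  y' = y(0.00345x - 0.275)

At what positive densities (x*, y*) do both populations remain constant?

x* ≈ 79.7, y* ≈ 41.8

Set dy/dt = 0 with y > 0: 0.00345x - 0.275 = 0, so x* = 0.275/0.00345 = 79.7.
Set dx/dt = 0 with x > 0: 0.594 - 0.0142y = 0, so y* = 0.594/0.0142 = 41.8.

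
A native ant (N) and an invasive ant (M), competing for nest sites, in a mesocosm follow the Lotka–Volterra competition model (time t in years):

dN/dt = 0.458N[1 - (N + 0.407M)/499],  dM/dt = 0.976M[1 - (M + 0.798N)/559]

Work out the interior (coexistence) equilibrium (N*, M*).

N* ≈ 402, M* ≈ 238

Setting both brackets to zero gives the nullclines N + 0.407M = 499 and 0.798N + M = 559.
Substituting M = 559 - 0.798N into the first: N(1 - 0.407·0.798) = 499 - 0.407·559.
So N* = 271/0.675 = 402, and then M* = 559 - 0.798·402 = 238.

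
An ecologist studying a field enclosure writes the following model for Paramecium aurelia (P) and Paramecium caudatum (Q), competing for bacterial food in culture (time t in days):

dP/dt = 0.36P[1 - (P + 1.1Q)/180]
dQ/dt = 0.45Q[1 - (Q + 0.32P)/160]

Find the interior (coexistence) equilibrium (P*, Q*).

P* ≈ 6.17, Q* ≈ 158

Setting both brackets to zero gives the nullclines P + 1.1Q = 180 and 0.32P + Q = 160.
Substituting Q = 160 - 0.32P into the first: P(1 - 1.1·0.32) = 180 - 1.1·160.
So P* = 4/0.648 = 6.17, and then Q* = 160 - 0.32·6.17 = 158.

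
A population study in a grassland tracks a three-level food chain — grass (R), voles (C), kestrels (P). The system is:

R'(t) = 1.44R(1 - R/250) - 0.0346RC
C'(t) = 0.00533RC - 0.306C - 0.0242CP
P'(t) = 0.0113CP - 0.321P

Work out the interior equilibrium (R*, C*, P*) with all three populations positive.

R* ≈ 79.4, C* ≈ 28.4, P* ≈ 4.83

From dP/dt = 0: 0.0113C* = 0.321, so C* = 28.4.
From dR/dt = 0: 1.44(1 - R*/250) = 0.0346·28.4, giving R* = 250·(1 - 0.683) = 79.4.
From dC/dt = 0: 0.00533·79.4 - 0.306 = 0.0242P*, so P* = 0.117/0.0242 = 4.83.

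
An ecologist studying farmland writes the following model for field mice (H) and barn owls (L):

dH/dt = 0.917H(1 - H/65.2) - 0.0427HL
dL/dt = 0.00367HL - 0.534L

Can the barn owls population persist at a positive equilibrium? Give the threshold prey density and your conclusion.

The predator equation gives dL/dt > 0 only when H > 0.534/0.00367 = 146.
Without the predator, H → K = 65.2. Since 65.2 < 146, the predator cannot invade.

Threshold H = 146; K < 146, so no, the predator goes extinct.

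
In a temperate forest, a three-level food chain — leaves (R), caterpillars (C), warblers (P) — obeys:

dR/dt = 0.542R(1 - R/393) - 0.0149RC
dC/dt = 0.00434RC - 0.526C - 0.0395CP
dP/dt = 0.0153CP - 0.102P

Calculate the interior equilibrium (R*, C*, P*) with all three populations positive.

R* ≈ 321, C* ≈ 6.67, P* ≈ 22

From dP/dt = 0: 0.0153C* = 0.102, so C* = 6.67.
From dR/dt = 0: 0.542(1 - R*/393) = 0.0149·6.67, giving R* = 393·(1 - 0.183) = 321.
From dC/dt = 0: 0.00434·321 - 0.526 = 0.0395P*, so P* = 0.867/0.0395 = 22.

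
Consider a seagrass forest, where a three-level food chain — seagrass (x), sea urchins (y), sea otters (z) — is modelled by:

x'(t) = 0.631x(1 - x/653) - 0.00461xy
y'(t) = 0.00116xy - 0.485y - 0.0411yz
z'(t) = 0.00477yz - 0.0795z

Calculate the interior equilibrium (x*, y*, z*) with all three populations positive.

From dz/dt = 0: 0.00477y* = 0.0795, so y* = 16.7.
From dx/dt = 0: 0.631(1 - x*/653) = 0.00461·16.7, giving x* = 653·(1 - 0.122) = 573.
From dy/dt = 0: 0.00116·573 - 0.485 = 0.0411z*, so z* = 0.18/0.0411 = 4.39.

x* ≈ 573, y* ≈ 16.7, z* ≈ 4.39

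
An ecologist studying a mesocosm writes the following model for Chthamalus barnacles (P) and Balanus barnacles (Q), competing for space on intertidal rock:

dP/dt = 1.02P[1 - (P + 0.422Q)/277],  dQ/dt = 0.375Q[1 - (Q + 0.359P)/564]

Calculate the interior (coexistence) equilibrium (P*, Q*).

Setting both brackets to zero gives the nullclines P + 0.422Q = 277 and 0.359P + Q = 564.
Substituting Q = 564 - 0.359P into the first: P(1 - 0.422·0.359) = 277 - 0.422·564.
So P* = 39/0.849 = 46, and then Q* = 564 - 0.359·46 = 548.

P* ≈ 46, Q* ≈ 548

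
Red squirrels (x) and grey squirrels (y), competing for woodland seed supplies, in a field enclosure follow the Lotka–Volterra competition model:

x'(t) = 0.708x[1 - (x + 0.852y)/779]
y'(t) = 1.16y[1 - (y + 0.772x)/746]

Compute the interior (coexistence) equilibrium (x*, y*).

Setting both brackets to zero gives the nullclines x + 0.852y = 779 and 0.772x + y = 746.
Substituting y = 746 - 0.772x into the first: x(1 - 0.852·0.772) = 779 - 0.852·746.
So x* = 143/0.342 = 419, and then y* = 746 - 0.772·419 = 423.

x* ≈ 419, y* ≈ 423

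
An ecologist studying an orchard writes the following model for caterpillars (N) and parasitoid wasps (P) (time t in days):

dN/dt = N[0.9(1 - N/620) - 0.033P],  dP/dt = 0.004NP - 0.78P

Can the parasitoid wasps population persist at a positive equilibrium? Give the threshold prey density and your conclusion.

The predator equation gives dP/dt > 0 only when N > 0.78/0.004 = 195.
Without the predator, N → K = 620. Since 620 > 195, the predator can invade and persist.

Threshold N = 195; K > 195, so yes, the predator persists.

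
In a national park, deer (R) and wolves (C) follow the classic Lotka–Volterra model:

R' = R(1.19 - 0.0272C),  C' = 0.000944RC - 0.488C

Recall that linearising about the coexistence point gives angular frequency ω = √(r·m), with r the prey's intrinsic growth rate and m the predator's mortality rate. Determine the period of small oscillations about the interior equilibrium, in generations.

Here r = 1.19 and m = 0.488, so r·m = 0.581.
ω = √0.581 = 0.762 per generation, hence T = 2π/ω ≈ 8.25 generations.

T ≈ 8.25 generations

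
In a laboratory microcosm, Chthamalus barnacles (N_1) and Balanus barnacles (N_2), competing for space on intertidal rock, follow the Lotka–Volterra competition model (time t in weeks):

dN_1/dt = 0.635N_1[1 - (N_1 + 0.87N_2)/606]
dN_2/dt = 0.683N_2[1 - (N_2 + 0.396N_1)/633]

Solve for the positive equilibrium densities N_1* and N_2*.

N_1* ≈ 84.4, N_2* ≈ 600

Setting both brackets to zero gives the nullclines N_1 + 0.87N_2 = 606 and 0.396N_1 + N_2 = 633.
Substituting N_2 = 633 - 0.396N_1 into the first: N_1(1 - 0.87·0.396) = 606 - 0.87·633.
So N_1* = 55.3/0.655 = 84.4, and then N_2* = 633 - 0.396·84.4 = 600.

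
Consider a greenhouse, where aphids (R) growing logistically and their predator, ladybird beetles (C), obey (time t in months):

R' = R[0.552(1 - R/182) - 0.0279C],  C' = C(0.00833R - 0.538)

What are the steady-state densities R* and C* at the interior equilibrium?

From dC/dt = 0 with C > 0: 0.00833R* = 0.538, so R* = 64.6.
Substitute into dR/dt = 0: 0.552(1 - 64.6/182) = 0.0279C*.
The bracket is 0.645, giving C* = 0.356/0.0279 = 12.8.

R* ≈ 64.6, C* ≈ 12.8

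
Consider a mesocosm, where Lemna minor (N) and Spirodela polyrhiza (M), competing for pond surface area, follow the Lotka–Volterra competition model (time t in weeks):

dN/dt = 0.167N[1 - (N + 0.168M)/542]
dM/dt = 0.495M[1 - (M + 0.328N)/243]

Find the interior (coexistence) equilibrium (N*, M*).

Setting both brackets to zero gives the nullclines N + 0.168M = 542 and 0.328N + M = 243.
Substituting M = 243 - 0.328N into the first: N(1 - 0.168·0.328) = 542 - 0.168·243.
So N* = 501/0.945 = 530, and then M* = 243 - 0.328·530 = 69.

N* ≈ 530, M* ≈ 69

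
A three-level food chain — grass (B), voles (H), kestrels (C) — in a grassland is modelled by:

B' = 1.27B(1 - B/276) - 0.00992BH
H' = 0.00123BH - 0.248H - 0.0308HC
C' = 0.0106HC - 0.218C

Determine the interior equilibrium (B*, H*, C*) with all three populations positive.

From dC/dt = 0: 0.0106H* = 0.218, so H* = 20.6.
From dB/dt = 0: 1.27(1 - B*/276) = 0.00992·20.6, giving B* = 276·(1 - 0.161) = 232.
From dH/dt = 0: 0.00123·232 - 0.248 = 0.0308C*, so C* = 0.0369/0.0308 = 1.2.

B* ≈ 232, H* ≈ 20.6, C* ≈ 1.2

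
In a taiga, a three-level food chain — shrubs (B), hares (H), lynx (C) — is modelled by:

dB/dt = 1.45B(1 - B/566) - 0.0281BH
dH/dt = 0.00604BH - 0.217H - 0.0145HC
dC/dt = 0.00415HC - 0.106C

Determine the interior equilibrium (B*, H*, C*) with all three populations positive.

B* ≈ 286, H* ≈ 25.5, C* ≈ 104

From dC/dt = 0: 0.00415H* = 0.106, so H* = 25.5.
From dB/dt = 0: 1.45(1 - B*/566) = 0.0281·25.5, giving B* = 566·(1 - 0.495) = 286.
From dH/dt = 0: 0.00604·286 - 0.217 = 0.0145C*, so C* = 1.51/0.0145 = 104.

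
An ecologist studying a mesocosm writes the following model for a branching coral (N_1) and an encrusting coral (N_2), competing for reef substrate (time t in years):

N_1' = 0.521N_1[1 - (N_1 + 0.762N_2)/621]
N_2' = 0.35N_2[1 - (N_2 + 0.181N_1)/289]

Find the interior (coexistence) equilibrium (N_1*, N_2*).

N_1* ≈ 465, N_2* ≈ 205

Setting both brackets to zero gives the nullclines N_1 + 0.762N_2 = 621 and 0.181N_1 + N_2 = 289.
Substituting N_2 = 289 - 0.181N_1 into the first: N_1(1 - 0.762·0.181) = 621 - 0.762·289.
So N_1* = 401/0.862 = 465, and then N_2* = 289 - 0.181·465 = 205.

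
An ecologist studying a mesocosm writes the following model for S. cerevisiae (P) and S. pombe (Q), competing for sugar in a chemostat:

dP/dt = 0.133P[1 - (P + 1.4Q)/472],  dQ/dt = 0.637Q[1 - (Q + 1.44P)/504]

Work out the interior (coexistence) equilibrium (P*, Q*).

Setting both brackets to zero gives the nullclines P + 1.4Q = 472 and 1.44P + Q = 504.
Substituting Q = 504 - 1.44P into the first: P(1 - 1.4·1.44) = 472 - 1.4·504.
So P* = -234/-1.02 = 230, and then Q* = 504 - 1.44·230 = 173.

P* ≈ 230, Q* ≈ 173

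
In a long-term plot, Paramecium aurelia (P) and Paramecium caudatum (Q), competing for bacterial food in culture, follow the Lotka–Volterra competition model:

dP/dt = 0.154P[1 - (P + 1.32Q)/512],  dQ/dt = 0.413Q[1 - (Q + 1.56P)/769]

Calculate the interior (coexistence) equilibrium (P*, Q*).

Setting both brackets to zero gives the nullclines P + 1.32Q = 512 and 1.56P + Q = 769.
Substituting Q = 769 - 1.56P into the first: P(1 - 1.32·1.56) = 512 - 1.32·769.
So P* = -503/-1.06 = 475, and then Q* = 769 - 1.56·475 = 28.1.

P* ≈ 475, Q* ≈ 28.1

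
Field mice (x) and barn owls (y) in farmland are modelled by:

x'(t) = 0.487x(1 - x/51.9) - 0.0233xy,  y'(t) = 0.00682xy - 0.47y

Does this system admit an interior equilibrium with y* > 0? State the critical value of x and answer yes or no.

The predator equation gives dy/dt > 0 only when x > 0.47/0.00682 = 68.9.
Without the predator, x → K = 51.9. Since 51.9 < 68.9, the predator cannot invade.

Threshold x = 68.9; K < 68.9, so no, the predator goes extinct.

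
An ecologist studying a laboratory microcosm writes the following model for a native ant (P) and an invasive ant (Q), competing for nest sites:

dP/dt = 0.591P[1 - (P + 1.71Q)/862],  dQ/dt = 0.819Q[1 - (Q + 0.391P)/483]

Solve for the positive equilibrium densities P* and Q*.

Setting both brackets to zero gives the nullclines P + 1.71Q = 862 and 0.391P + Q = 483.
Substituting Q = 483 - 0.391P into the first: P(1 - 1.71·0.391) = 862 - 1.71·483.
So P* = 36.1/0.331 = 109, and then Q* = 483 - 0.391·109 = 440.

P* ≈ 109, Q* ≈ 440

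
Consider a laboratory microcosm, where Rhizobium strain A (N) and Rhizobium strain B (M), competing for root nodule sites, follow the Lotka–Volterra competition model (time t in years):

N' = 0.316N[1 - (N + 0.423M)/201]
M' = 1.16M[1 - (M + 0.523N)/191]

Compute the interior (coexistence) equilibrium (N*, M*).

Setting both brackets to zero gives the nullclines N + 0.423M = 201 and 0.523N + M = 191.
Substituting M = 191 - 0.523N into the first: N(1 - 0.423·0.523) = 201 - 0.423·191.
So N* = 120/0.779 = 154, and then M* = 191 - 0.523·154 = 110.

N* ≈ 154, M* ≈ 110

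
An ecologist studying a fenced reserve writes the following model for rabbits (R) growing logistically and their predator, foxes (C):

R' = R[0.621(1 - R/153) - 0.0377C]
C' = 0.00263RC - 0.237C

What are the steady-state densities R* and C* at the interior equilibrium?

From dC/dt = 0 with C > 0: 0.00263R* = 0.237, so R* = 90.1.
Substitute into dR/dt = 0: 0.621(1 - 90.1/153) = 0.0377C*.
The bracket is 0.411, giving C* = 0.255/0.0377 = 6.77.

R* ≈ 90.1, C* ≈ 6.77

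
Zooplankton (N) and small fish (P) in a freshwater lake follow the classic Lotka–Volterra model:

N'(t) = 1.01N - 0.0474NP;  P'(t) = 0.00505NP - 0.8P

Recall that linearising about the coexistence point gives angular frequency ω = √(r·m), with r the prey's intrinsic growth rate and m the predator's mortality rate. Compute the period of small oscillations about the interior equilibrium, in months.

T ≈ 6.99 months

Here r = 1.01 and m = 0.8, so r·m = 0.808.
ω = √0.808 = 0.899 per month, hence T = 2π/ω ≈ 6.99 months.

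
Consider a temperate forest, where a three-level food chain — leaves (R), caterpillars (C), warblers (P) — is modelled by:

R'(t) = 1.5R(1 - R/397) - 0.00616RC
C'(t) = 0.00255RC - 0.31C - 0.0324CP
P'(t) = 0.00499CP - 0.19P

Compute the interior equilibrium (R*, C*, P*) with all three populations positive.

R* ≈ 335, C* ≈ 38.1, P* ≈ 16.8

From dP/dt = 0: 0.00499C* = 0.19, so C* = 38.1.
From dR/dt = 0: 1.5(1 - R*/397) = 0.00616·38.1, giving R* = 397·(1 - 0.156) = 335.
From dC/dt = 0: 0.00255·335 - 0.31 = 0.0324P*, so P* = 0.544/0.0324 = 16.8.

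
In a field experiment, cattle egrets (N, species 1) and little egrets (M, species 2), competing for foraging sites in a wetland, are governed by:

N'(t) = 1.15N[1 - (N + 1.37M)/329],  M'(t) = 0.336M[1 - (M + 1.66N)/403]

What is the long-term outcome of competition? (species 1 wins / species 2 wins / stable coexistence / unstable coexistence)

unstable coexistence (outcome depends on initial conditions)

Compare the nullcline intercepts: K1/α12 = 329/1.37 = 240 < K2 = 403; K2/α21 = 403/1.66 = 243 < K1 = 329.
Since both are reversed, neither can invade when rare; the interior point is a saddle.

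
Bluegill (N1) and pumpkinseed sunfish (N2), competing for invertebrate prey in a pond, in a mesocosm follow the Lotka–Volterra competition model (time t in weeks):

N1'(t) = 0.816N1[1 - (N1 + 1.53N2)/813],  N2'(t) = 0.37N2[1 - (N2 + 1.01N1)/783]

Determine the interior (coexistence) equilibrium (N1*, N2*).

N1* ≈ 706, N2* ≈ 69.9

Setting both brackets to zero gives the nullclines N1 + 1.53N2 = 813 and 1.01N1 + N2 = 783.
Substituting N2 = 783 - 1.01N1 into the first: N1(1 - 1.53·1.01) = 813 - 1.53·783.
So N1* = -385/-0.545 = 706, and then N2* = 783 - 1.01·706 = 69.9.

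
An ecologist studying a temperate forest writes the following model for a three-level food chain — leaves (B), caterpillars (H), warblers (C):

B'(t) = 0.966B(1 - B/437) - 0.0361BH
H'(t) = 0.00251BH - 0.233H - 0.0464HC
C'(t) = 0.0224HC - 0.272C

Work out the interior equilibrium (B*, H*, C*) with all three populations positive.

From dC/dt = 0: 0.0224H* = 0.272, so H* = 12.1.
From dB/dt = 0: 0.966(1 - B*/437) = 0.0361·12.1, giving B* = 437·(1 - 0.454) = 239.
From dH/dt = 0: 0.00251·239 - 0.233 = 0.0464C*, so C* = 0.366/0.0464 = 7.89.

B* ≈ 239, H* ≈ 12.1, C* ≈ 7.89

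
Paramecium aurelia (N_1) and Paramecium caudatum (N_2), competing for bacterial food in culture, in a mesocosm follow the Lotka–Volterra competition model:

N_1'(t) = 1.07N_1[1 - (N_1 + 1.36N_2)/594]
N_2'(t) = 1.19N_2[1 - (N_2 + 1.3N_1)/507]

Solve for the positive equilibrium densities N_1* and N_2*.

N_1* ≈ 124, N_2* ≈ 345

Setting both brackets to zero gives the nullclines N_1 + 1.36N_2 = 594 and 1.3N_1 + N_2 = 507.
Substituting N_2 = 507 - 1.3N_1 into the first: N_1(1 - 1.36·1.3) = 594 - 1.36·507.
So N_1* = -95.5/-0.768 = 124, and then N_2* = 507 - 1.3·124 = 345.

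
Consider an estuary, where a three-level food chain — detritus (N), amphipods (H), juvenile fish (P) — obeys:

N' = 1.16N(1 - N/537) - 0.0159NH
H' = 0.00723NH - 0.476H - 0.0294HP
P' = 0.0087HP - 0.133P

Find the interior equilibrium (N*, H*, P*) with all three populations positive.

N* ≈ 424, H* ≈ 15.3, P* ≈ 88.2

From dP/dt = 0: 0.0087H* = 0.133, so H* = 15.3.
From dN/dt = 0: 1.16(1 - N*/537) = 0.0159·15.3, giving N* = 537·(1 - 0.21) = 424.
From dH/dt = 0: 0.00723·424 - 0.476 = 0.0294P*, so P* = 2.59/0.0294 = 88.2.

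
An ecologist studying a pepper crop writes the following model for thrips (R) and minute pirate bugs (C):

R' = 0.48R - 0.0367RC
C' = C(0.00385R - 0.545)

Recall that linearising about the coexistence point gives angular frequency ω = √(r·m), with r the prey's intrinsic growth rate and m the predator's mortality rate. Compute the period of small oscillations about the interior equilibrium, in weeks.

Here r = 0.48 and m = 0.545, so r·m = 0.262.
ω = √0.262 = 0.511 per week, hence T = 2π/ω ≈ 12.3 weeks.

T ≈ 12.3 weeks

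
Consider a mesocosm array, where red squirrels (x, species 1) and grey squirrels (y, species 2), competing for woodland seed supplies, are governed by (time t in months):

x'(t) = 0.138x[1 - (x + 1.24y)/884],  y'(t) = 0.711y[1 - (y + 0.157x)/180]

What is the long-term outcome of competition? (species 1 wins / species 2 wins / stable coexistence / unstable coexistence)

stable coexistence

Compare the nullcline intercepts: K1/α12 = 884/1.24 = 713 > K2 = 180; K2/α21 = 180/0.157 = 1150 > K1 = 884.
Since both inequalities hold, each species can invade when rare, so the interior equilibrium is stable.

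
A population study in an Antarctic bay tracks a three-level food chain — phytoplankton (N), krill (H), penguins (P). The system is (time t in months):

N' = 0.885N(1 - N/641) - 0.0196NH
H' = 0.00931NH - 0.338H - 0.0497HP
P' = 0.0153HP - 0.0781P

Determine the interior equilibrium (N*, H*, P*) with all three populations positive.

From dP/dt = 0: 0.0153H* = 0.0781, so H* = 5.1.
From dN/dt = 0: 0.885(1 - N*/641) = 0.0196·5.1, giving N* = 641·(1 - 0.113) = 569.
From dH/dt = 0: 0.00931·569 - 0.338 = 0.0497P*, so P* = 4.96/0.0497 = 99.7.

N* ≈ 569, H* ≈ 5.1, P* ≈ 99.7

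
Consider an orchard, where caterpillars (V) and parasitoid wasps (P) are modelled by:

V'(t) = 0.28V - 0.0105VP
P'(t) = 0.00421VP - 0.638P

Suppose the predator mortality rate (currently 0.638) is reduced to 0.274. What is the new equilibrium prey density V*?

At the interior fixed point, setting dP/dt = 0 with P > 0 fixes V* = (predator death rate)/(VP coefficient) — independent of the other coefficients.
With the change, V* = 0.274/0.00421 = 65.1; it falls from 152.

V* ≈ 65.1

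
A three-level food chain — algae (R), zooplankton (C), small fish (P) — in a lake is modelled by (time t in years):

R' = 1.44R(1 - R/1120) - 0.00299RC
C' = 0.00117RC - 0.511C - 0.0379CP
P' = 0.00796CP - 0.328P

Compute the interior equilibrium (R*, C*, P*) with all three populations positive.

From dP/dt = 0: 0.00796C* = 0.328, so C* = 41.2.
From dR/dt = 0: 1.44(1 - R*/1120) = 0.00299·41.2, giving R* = 1120·(1 - 0.0856) = 1020.
From dC/dt = 0: 0.00117·1020 - 0.511 = 0.0379P*, so P* = 0.687/0.0379 = 18.1.

R* ≈ 1020, C* ≈ 41.2, P* ≈ 18.1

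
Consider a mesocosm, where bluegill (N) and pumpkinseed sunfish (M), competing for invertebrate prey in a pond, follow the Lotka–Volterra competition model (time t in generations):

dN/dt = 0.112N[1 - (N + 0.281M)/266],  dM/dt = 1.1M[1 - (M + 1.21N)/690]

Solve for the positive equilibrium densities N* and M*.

N* ≈ 109, M* ≈ 558

Setting both brackets to zero gives the nullclines N + 0.281M = 266 and 1.21N + M = 690.
Substituting M = 690 - 1.21N into the first: N(1 - 0.281·1.21) = 266 - 0.281·690.
So N* = 72.1/0.66 = 109, and then M* = 690 - 1.21·109 = 558.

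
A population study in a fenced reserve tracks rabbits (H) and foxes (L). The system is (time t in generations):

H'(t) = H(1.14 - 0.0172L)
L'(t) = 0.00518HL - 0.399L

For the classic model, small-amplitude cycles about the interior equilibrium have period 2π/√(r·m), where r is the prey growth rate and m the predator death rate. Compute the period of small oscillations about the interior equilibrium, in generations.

Here r = 1.14 and m = 0.399, so r·m = 0.455.
ω = √0.455 = 0.674 per generation, hence T = 2π/ω ≈ 9.32 generations.

T ≈ 9.32 generations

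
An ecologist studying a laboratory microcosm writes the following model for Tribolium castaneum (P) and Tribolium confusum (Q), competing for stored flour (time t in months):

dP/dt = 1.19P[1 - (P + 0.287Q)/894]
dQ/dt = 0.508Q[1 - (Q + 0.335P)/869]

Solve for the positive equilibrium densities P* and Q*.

Setting both brackets to zero gives the nullclines P + 0.287Q = 894 and 0.335P + Q = 869.
Substituting Q = 869 - 0.335P into the first: P(1 - 0.287·0.335) = 894 - 0.287·869.
So P* = 645/0.904 = 713, and then Q* = 869 - 0.335·713 = 630.

P* ≈ 713, Q* ≈ 630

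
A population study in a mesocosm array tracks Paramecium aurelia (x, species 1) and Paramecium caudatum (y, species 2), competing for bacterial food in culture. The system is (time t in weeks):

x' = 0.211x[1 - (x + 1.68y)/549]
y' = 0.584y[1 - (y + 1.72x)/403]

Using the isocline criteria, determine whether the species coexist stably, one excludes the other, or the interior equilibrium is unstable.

Compare the nullcline intercepts: K1/α12 = 549/1.68 = 327 < K2 = 403; K2/α21 = 403/1.72 = 234 < K1 = 549.
Since both are reversed, neither can invade when rare; the interior point is a saddle.

unstable coexistence (outcome depends on initial conditions)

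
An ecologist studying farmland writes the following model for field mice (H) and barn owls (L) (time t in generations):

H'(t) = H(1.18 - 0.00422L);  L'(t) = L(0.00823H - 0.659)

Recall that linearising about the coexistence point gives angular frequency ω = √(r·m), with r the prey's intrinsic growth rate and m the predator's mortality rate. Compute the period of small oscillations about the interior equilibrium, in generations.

Here r = 1.18 and m = 0.659, so r·m = 0.778.
ω = √0.778 = 0.882 per generation, hence T = 2π/ω ≈ 7.13 generations.

T ≈ 7.13 generations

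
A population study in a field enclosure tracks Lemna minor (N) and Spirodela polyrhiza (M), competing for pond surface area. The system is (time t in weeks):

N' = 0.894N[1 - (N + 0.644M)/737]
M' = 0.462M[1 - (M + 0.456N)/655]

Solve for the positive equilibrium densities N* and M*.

Setting both brackets to zero gives the nullclines N + 0.644M = 737 and 0.456N + M = 655.
Substituting M = 655 - 0.456N into the first: N(1 - 0.644·0.456) = 737 - 0.644·655.
So N* = 315/0.706 = 446, and then M* = 655 - 0.456·446 = 452.

N* ≈ 446, M* ≈ 452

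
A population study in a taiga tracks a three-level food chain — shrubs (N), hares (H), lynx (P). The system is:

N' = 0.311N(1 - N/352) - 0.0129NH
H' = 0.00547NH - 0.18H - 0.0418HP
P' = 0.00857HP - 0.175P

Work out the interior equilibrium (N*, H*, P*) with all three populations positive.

N* ≈ 53.9, H* ≈ 20.4, P* ≈ 2.74

From dP/dt = 0: 0.00857H* = 0.175, so H* = 20.4.
From dN/dt = 0: 0.311(1 - N*/352) = 0.0129·20.4, giving N* = 352·(1 - 0.847) = 53.9.
From dH/dt = 0: 0.00547·53.9 - 0.18 = 0.0418P*, so P* = 0.115/0.0418 = 2.74.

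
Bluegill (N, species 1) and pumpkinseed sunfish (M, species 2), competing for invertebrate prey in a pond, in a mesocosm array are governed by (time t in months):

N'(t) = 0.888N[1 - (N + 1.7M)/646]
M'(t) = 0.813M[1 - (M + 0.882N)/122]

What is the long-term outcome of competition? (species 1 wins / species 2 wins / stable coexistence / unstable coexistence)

species 1 excludes species 2

Compare the nullcline intercepts: K1/α12 = 646/1.7 = 380 > K2 = 122; K2/α21 = 122/0.882 = 138 < K1 = 646.
Since the inequalities point opposite ways, species 1 can invade but species 2 cannot.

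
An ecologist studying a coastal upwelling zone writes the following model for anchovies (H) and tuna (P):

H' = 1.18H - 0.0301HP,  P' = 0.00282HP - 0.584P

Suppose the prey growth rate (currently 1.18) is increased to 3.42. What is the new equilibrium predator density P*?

P* ≈ 114

At the interior fixed point, setting dH/dt = 0 with H > 0 fixes P* = (prey growth rate)/(HP coefficient) — independent of the other coefficients.
With the change, P* = 3.42/0.0301 = 114; it rises from 39.2.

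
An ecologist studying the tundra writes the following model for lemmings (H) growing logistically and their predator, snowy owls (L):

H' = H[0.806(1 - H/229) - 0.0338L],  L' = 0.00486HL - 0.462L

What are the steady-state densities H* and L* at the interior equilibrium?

H* ≈ 95.1, L* ≈ 13.9

From dL/dt = 0 with L > 0: 0.00486H* = 0.462, so H* = 95.1.
Substitute into dH/dt = 0: 0.806(1 - 95.1/229) = 0.0338L*.
The bracket is 0.585, giving L* = 0.471/0.0338 = 13.9.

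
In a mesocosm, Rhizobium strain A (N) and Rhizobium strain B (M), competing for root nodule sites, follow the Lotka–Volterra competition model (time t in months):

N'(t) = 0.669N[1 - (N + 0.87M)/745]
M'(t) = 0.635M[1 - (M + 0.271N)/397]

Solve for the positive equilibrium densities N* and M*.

Setting both brackets to zero gives the nullclines N + 0.87M = 745 and 0.271N + M = 397.
Substituting M = 397 - 0.271N into the first: N(1 - 0.87·0.271) = 745 - 0.87·397.
So N* = 400/0.764 = 523, and then M* = 397 - 0.271·523 = 255.

N* ≈ 523, M* ≈ 255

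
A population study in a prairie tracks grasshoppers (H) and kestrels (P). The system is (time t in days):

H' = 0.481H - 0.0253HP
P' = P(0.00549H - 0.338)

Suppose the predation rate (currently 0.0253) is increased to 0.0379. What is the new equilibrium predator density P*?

P* ≈ 12.7

At the interior fixed point, setting dH/dt = 0 with H > 0 fixes P* = (prey growth rate)/(HP coefficient) — independent of the other coefficients.
With the change, P* = 0.481/0.0379 = 12.7; it falls from 19.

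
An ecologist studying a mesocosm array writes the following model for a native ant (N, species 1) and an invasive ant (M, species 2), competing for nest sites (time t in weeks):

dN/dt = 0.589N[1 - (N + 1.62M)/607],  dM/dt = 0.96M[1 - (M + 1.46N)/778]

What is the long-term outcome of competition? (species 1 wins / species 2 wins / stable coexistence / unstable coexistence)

unstable coexistence (outcome depends on initial conditions)

Compare the nullcline intercepts: K1/α12 = 607/1.62 = 375 < K2 = 778; K2/α21 = 778/1.46 = 533 < K1 = 607.
Since both are reversed, neither can invade when rare; the interior point is a saddle.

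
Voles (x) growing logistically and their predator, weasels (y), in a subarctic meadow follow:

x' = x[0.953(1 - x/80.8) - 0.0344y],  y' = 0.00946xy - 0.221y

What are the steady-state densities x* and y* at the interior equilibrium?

From dy/dt = 0 with y > 0: 0.00946x* = 0.221, so x* = 23.4.
Substitute into dx/dt = 0: 0.953(1 - 23.4/80.8) = 0.0344y*.
The bracket is 0.711, giving y* = 0.677/0.0344 = 19.7.

x* ≈ 23.4, y* ≈ 19.7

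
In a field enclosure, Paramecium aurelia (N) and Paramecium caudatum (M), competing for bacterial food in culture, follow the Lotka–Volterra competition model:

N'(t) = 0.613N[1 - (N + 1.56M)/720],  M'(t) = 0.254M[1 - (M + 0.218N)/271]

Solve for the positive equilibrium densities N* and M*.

Setting both brackets to zero gives the nullclines N + 1.56M = 720 and 0.218N + M = 271.
Substituting M = 271 - 0.218N into the first: N(1 - 1.56·0.218) = 720 - 1.56·271.
So N* = 297/0.66 = 450, and then M* = 271 - 0.218·450 = 173.

N* ≈ 450, M* ≈ 173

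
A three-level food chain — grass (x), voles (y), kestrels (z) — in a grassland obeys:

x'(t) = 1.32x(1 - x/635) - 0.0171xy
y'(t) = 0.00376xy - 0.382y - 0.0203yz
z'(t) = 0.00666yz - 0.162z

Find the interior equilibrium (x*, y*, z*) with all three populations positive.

x* ≈ 435, y* ≈ 24.3, z* ≈ 61.7

From dz/dt = 0: 0.00666y* = 0.162, so y* = 24.3.
From dx/dt = 0: 1.32(1 - x*/635) = 0.0171·24.3, giving x* = 635·(1 - 0.315) = 435.
From dy/dt = 0: 0.00376·435 - 0.382 = 0.0203z*, so z* = 1.25/0.0203 = 61.7.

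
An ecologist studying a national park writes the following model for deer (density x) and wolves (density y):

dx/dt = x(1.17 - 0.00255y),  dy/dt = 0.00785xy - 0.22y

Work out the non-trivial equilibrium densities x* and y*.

x* ≈ 28, y* ≈ 459

Set dy/dt = 0 with y > 0: 0.00785x - 0.22 = 0, so x* = 0.22/0.00785 = 28.
Set dx/dt = 0 with x > 0: 1.17 - 0.00255y = 0, so y* = 1.17/0.00255 = 459.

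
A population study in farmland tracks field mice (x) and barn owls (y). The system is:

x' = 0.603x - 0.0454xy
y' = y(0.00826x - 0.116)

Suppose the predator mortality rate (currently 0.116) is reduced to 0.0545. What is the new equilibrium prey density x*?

x* ≈ 6.6

At the interior fixed point, setting dy/dt = 0 with y > 0 fixes x* = (predator death rate)/(xy coefficient) — independent of the other coefficients.
With the change, x* = 0.0545/0.00826 = 6.6; it falls from 14.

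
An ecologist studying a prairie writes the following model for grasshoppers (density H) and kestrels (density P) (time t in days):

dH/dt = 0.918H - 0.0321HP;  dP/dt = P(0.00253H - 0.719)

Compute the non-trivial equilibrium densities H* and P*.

H* ≈ 284, P* ≈ 28.6

Set dP/dt = 0 with P > 0: 0.00253H - 0.719 = 0, so H* = 0.719/0.00253 = 284.
Set dH/dt = 0 with H > 0: 0.918 - 0.0321P = 0, so P* = 0.918/0.0321 = 28.6.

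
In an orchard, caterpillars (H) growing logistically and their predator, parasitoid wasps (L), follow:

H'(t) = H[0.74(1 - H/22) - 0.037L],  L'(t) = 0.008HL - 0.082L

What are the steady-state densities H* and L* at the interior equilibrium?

From dL/dt = 0 with L > 0: 0.008H* = 0.082, so H* = 10.2.
Substitute into dH/dt = 0: 0.74(1 - 10.2/22) = 0.037L*.
The bracket is 0.534, giving L* = 0.395/0.037 = 10.7.

H* ≈ 10.2, L* ≈ 10.7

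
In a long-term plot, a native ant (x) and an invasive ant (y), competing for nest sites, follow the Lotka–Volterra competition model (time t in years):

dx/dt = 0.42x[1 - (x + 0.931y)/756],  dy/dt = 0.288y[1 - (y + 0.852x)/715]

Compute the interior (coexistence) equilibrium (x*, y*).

Setting both brackets to zero gives the nullclines x + 0.931y = 756 and 0.852x + y = 715.
Substituting y = 715 - 0.852x into the first: x(1 - 0.931·0.852) = 756 - 0.931·715.
So x* = 90.3/0.207 = 437, and then y* = 715 - 0.852·437 = 343.

x* ≈ 437, y* ≈ 343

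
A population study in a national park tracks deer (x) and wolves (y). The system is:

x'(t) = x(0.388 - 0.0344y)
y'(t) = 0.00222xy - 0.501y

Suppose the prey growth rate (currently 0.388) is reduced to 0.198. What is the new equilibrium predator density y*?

y* ≈ 5.76

At the interior fixed point, setting dx/dt = 0 with x > 0 fixes y* = (prey growth rate)/(xy coefficient) — independent of the other coefficients.
With the change, y* = 0.198/0.0344 = 5.76; it falls from 11.3.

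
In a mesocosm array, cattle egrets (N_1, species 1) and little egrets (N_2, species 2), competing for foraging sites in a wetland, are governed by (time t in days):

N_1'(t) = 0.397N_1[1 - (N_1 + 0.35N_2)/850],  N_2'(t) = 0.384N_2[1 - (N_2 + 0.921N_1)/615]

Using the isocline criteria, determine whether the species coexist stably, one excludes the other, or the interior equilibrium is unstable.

species 1 excludes species 2

Compare the nullcline intercepts: K1/α12 = 850/0.35 = 2430 > K2 = 615; K2/α21 = 615/0.921 = 668 < K1 = 850.
Since the inequalities point opposite ways, species 1 can invade but species 2 cannot.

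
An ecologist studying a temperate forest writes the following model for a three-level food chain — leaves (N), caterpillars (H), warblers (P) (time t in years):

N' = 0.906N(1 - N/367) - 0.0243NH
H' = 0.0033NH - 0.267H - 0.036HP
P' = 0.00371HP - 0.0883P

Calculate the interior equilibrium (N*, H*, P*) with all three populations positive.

From dP/dt = 0: 0.00371H* = 0.0883, so H* = 23.8.
From dN/dt = 0: 0.906(1 - N*/367) = 0.0243·23.8, giving N* = 367·(1 - 0.638) = 133.
From dH/dt = 0: 0.0033·133 - 0.267 = 0.036P*, so P* = 0.171/0.036 = 4.75.

N* ≈ 133, H* ≈ 23.8, P* ≈ 4.75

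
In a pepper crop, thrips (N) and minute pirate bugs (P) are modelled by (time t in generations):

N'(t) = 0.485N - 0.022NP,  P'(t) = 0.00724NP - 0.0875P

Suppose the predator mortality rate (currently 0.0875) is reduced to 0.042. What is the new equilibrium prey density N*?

N* ≈ 5.8

At the interior fixed point, setting dP/dt = 0 with P > 0 fixes N* = (predator death rate)/(NP coefficient) — independent of the other coefficients.
With the change, N* = 0.042/0.00724 = 5.8; it falls from 12.1.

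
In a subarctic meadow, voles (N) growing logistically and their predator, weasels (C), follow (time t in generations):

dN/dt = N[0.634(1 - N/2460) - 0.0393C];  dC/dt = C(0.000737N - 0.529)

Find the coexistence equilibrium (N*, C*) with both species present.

From dC/dt = 0 with C > 0: 0.000737N* = 0.529, so N* = 718.
Substitute into dN/dt = 0: 0.634(1 - 718/2460) = 0.0393C*.
The bracket is 0.708, giving C* = 0.449/0.0393 = 11.4.

N* ≈ 718, C* ≈ 11.4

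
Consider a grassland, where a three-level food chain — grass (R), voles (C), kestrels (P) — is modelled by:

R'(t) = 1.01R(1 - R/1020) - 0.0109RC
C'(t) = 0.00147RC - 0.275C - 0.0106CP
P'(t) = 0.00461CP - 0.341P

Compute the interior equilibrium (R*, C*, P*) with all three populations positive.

From dP/dt = 0: 0.00461C* = 0.341, so C* = 74.
From dR/dt = 0: 1.01(1 - R*/1020) = 0.0109·74, giving R* = 1020·(1 - 0.798) = 206.
From dC/dt = 0: 0.00147·206 - 0.275 = 0.0106P*, so P* = 0.0274/0.0106 = 2.59.

R* ≈ 206, C* ≈ 74, P* ≈ 2.59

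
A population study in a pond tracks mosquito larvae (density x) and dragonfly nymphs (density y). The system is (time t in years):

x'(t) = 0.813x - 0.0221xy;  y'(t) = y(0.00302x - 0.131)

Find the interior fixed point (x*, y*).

x* ≈ 43.4, y* ≈ 36.8

Set dy/dt = 0 with y > 0: 0.00302x - 0.131 = 0, so x* = 0.131/0.00302 = 43.4.
Set dx/dt = 0 with x > 0: 0.813 - 0.0221y = 0, so y* = 0.813/0.0221 = 36.8.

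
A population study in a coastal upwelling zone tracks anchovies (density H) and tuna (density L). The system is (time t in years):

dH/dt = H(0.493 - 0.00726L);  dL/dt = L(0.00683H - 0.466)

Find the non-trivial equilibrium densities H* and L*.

Set dL/dt = 0 with L > 0: 0.00683H - 0.466 = 0, so H* = 0.466/0.00683 = 68.2.
Set dH/dt = 0 with H > 0: 0.493 - 0.00726L = 0, so L* = 0.493/0.00726 = 67.9.

H* ≈ 68.2, L* ≈ 67.9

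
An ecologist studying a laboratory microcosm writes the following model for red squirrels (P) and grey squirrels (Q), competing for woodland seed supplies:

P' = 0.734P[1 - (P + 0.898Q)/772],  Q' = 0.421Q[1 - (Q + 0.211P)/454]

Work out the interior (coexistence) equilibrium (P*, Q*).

Setting both brackets to zero gives the nullclines P + 0.898Q = 772 and 0.211P + Q = 454.
Substituting Q = 454 - 0.211P into the first: P(1 - 0.898·0.211) = 772 - 0.898·454.
So P* = 364/0.811 = 449, and then Q* = 454 - 0.211·449 = 359.

P* ≈ 449, Q* ≈ 359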